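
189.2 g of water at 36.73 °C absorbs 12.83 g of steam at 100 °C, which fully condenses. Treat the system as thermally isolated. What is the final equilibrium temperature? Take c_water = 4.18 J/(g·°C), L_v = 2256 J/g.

T_f ≈ 75.0 °C

Energy balance with sensible and latent terms:
latent heat released on condensation: 12.83·2256 = 28944
  condensate cools 100→T: 12.83·4.18·(T − 100) = 53.63(T − 100)
  water warms: 189.2·4.18·(T − 36.73) = 790.86(T − 36.73)
844.49 T = 28944 + 5362.9 + 29048 = 63356
T ≈ 75.02 °C (< 100 °C, so full condensation is consistent).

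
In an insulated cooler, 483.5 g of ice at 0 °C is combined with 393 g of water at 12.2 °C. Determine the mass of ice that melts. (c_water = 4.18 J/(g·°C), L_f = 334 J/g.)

Water can give up m c ΔT = 393×4.18×12.2 = 20041 J before reaching 0 °C.
Melting all 483.5 g of ice would need 483.5×334 = 161489 J.
Since 20041 < 161489 J, not all the ice melts; equilibrium is at 0 °C.
m_melted×334 = 20041  ⇒  m_melted ≈ 60 g.

m_melted ≈ 60 g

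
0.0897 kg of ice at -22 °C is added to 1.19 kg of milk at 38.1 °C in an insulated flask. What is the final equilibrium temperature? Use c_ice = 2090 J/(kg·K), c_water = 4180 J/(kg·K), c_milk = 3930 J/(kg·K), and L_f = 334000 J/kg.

T_f ≈ 28.5 °C

Setting the total heat transfer to zero:
warm ice to 0 °C: 0.0897×2090×(0 − (-22)) = 4124.4; latent heat to melt: 0.0897×334000 = 29960; meltwater 0→T: 0.0897×4180×T = 374.95 T; milk cools: 1.19×3930×(T − 38.1) = 4676.7(T − 38.1)
5051.6 T = 178182 − 34084 = 144098
T ≈ 28.52 °C (positive, so assuming full melt was valid).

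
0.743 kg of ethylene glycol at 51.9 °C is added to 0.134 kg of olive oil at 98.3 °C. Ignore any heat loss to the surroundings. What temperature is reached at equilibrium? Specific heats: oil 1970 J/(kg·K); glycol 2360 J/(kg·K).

T_f ≈ 58.0 °C

T_f = Σ m_i c_i T_i / Σ m_i c_i:
T_f = (263.98*98.3 + 1753.5*51.9) / (263.98 + 1753.5)
    = 116955 / 2017.5 ≈ 57.97 °C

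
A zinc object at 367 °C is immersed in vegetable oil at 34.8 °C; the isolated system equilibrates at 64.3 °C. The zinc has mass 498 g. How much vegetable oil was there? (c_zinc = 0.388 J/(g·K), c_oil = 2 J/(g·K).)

m ≈ 991 g

Energy conservation, ΣQ = 0:
498·0.388·(64.3 − 367) + m·2·(64.3 − 34.8) = 0
59 m = 58489
m = 58489/59 ≈ 991.3 g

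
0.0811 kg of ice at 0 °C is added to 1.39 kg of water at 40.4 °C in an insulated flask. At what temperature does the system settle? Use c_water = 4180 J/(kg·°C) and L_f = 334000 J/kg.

Net heat exchanged in the isolated system is zero:
melt ice: 0.0811×334000 = 27087; meltwater 0→T: 0.0811×4180×T = 339 T; water cools: 1.39×4180×(T − 40.4) = 5810.2(T − 40.4)
6149.2 T = 234732 − 27087 = 207645
T ≈ 33.77 °C. Since T > 0 °C, the all-ice-melts assumption holds.

T_f ≈ 33.8 °C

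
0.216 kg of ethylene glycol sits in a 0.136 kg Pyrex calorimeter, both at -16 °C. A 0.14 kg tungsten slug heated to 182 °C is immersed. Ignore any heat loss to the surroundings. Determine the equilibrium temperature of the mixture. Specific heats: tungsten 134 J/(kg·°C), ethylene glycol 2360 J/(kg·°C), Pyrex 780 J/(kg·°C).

T_f is the heat-capacity-weighted average of the initial temperatures:
T_f = (18.76·182 + 509.76·(-16) + 106.08·(-16)) / (18.76 + 509.76 + 106.08)
    = -6439.1 / 634.6 ≈ -10.15 °C

T_f ≈ -10.1 °C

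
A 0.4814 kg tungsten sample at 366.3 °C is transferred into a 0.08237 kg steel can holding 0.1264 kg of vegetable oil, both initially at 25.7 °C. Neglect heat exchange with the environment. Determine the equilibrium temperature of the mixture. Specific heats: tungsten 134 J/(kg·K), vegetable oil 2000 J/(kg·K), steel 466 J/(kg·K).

T_f ≈ 87.5 °C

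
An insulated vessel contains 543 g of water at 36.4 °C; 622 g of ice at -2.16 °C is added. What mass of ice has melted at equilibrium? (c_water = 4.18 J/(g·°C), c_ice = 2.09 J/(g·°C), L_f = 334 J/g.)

Heat available from the water dropping to 0 °C: 543×4.18×36.4 = 82619 J.
Warming the ice to 0 °C takes 622×2.09×2.16 = 2808 J, leaving 79811 J for melting.
To melt every bit of ice: 622×334 = 207748 J.
That's not enough to melt it all — equilibrium is at 0 °C with ice remaining.
m_melted×334 = 79811  ⇒  m_melted ≈ 239 g.

m_melted ≈ 239 g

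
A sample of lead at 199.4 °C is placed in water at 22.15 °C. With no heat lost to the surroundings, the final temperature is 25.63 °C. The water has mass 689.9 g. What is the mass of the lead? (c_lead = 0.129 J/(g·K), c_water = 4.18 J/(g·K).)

|Q_lead| = |Q_water|:
m·0.129·(199.4 − 25.63) = 689.9·4.18·(25.63 − 22.15)
22.42 m = 10036  ⇒  m ≈ 447.7 g

m ≈ 448 g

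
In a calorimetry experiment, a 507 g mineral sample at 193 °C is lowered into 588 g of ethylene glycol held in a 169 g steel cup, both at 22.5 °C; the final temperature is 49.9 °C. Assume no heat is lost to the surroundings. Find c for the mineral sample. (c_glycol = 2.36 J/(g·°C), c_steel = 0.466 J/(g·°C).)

Conservation of energy gives ΣQ = 0:
507×c×(49.9 − 193) + 588×2.36×(49.9 − 22.5) + 169×0.466×(49.9 − 22.5) = 0
-72552 c = -40180
c = -40180/-72552 ≈ 0.5538 J/(g·°C)

c ≈ 0.554 J/(g·°C)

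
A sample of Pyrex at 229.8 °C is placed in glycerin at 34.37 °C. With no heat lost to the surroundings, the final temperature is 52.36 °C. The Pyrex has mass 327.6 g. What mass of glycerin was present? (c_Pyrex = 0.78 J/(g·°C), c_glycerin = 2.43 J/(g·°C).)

m ≈ 1040 g

|Q_Pyrex| = |Q_glycerin|:
327.6×0.78×(229.8 − 52.36) = m×2.43×(52.36 − 34.37)
43.72 m = 45341  ⇒  m ≈ 1037 g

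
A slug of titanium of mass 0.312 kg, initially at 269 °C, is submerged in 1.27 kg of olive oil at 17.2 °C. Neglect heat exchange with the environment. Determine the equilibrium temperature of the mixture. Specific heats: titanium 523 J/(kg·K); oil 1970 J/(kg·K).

Set heat shed by the hot body equal to heat absorbed by the cold body:
0.312×523×(269 − T) = 1.27×1970×(T − 17.2)
163.18(269 − T) = 2501.9(T − 17.2)
2665.1 T = 86927  ⇒  T ≈ 32.62 °C

T_f ≈ 32.6 °C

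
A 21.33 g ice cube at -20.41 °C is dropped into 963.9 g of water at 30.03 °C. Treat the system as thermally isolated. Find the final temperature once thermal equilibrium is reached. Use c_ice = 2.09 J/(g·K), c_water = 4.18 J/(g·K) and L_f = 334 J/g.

T_f ≈ 27.4 °C

Net heat exchanged in the isolated system is zero:
ice -20.41→0 °C: 21.33×2.09×20.41 = 909.87; latent heat to melt: 21.33×334 = 7124.2; warm the meltwater: 89.16 T; water cools: 963.9×4.18×(T − 30.03) = 4029.1(T − 30.03)
4118.3 T = 120994 − 8034.1 = 112960
T ≈ 27.43 °C. Since T > 0 °C, the all-ice-melts assumption holds.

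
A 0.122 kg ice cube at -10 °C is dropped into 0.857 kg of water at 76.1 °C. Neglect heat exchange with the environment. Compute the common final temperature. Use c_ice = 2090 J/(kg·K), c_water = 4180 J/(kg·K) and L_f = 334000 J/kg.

T_f ≈ 56.0 °C

Energy balance with sensible and latent terms:
ice -10→0 °C: 0.122×2090×10 = 2549.8
  fusion: m_ice L_f = 0.122×334000 = 40748
  warm the meltwater: 509.96 T
  water cools: 0.857×4180×(T − 76.1) = 3582.3(T − 76.1)
4092.2 T = 272610 − 43298 = 229312
T ≈ 56.04 °C (positive, so assuming full melt was valid).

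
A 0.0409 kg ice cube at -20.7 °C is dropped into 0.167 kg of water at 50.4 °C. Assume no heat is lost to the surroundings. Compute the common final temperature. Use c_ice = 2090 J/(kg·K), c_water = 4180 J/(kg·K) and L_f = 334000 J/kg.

Setting the total heat transfer to zero:
warm ice to 0 °C: 0.0409×2090×(0 − (-20.7)) = 1769.5; melt ice: 0.0409×334000 = 13661; meltwater 0→T: 0.0409×4180×T = 170.96 T; water cools: 0.167×4180×(T − 50.4) = 698.06(T − 50.4)
869.02 T = 35182 − 15430 = 19752
T ≈ 22.73 °C. Since T > 0 °C, the all-ice-melts assumption holds.

T_f ≈ 22.7 °C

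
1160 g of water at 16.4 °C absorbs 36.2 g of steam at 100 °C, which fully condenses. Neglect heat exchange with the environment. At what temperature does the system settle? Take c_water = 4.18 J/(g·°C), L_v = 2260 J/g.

T_f ≈ 35.3 °C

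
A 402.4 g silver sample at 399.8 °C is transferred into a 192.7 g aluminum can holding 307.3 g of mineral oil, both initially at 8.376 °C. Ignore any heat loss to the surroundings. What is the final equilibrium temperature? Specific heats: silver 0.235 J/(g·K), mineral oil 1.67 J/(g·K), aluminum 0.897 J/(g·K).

T_f ≈ 55.8 °C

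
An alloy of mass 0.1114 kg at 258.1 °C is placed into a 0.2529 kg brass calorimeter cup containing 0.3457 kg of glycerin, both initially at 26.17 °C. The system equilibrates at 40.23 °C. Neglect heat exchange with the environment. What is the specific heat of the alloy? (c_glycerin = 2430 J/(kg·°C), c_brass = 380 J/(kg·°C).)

Let T be the final temperature. ΣQ_i = 0:
0.1114×c×(40.23 − 258.1) + 0.3457×2430×(40.23 − 26.17) + 0.2529×380×(40.23 − 26.17) = 0
-24.27 c = -13162
c = -13162/-24.27 ≈ 542.3 J/(kg·°C)

c ≈ 542 J/(kg·°C)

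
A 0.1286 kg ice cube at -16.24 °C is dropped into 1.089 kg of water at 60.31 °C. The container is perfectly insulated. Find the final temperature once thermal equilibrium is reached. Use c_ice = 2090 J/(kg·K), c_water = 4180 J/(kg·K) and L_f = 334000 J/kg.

T_f ≈ 44.6 °C

Energy balance with sensible and latent terms:
warm ice to 0 °C: 0.1286×2090×(0 − (-16.24)) = 4364.9
  melt ice: 0.1286×334000 = 42952
  warm the meltwater: 537.55 T
  water cools: 1.089×4180×(T − 60.31) = 4552(T − 60.31)
5089.6 T = 274532 − 47317 = 227215
T ≈ 44.64 °C — above 0 °C, consistent with complete melting.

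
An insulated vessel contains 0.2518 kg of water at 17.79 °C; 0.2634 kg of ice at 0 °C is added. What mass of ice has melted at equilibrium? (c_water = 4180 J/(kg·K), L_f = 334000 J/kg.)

m_melted ≈ 0.0561 kg

Cooling the water to 0 °C releases 0.2518×4180×17.79 = 18724 J.
Melting all 0.2634 kg of ice would need 0.2634×334000 = 87976 J.
18724 J < 87976 J, so only part of the ice melts and the system sits at 0 °C.
Mass melted = 18724/334000 ≈ 0.05606 kg.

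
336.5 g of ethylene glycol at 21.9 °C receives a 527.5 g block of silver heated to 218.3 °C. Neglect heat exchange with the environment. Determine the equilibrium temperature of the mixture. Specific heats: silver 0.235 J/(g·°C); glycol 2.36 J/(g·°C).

Conservation of energy gives ΣQ = 0:
527.5·0.235·(T − 218.3) + 336.5·2.36·(T − 21.9) = 0
918.1 T = 44453
T = 44453 / 918.1 = 48.4 °C

T_f ≈ 48.4 °C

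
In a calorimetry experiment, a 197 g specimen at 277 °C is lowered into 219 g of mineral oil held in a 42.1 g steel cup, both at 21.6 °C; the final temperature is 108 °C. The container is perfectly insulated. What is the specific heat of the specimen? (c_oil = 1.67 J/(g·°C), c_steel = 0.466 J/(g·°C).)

Conservation of energy gives ΣQ = 0:
197×c×(108 − 277) + 219×1.67×(108 − 21.6) + 42.1×0.466×(108 − 21.6) = 0
-33293 c = -33294
c = -33294/-33293 ≈ 1 J/(g·°C)

c ≈ 1 J/(g·°C)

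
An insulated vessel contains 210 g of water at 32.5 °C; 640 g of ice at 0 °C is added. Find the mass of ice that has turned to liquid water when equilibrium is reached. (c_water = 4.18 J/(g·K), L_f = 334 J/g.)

m_melted ≈ 85.4 g

Cooling the water to 0 °C releases 210×4.18×32.5 = 28528 J.
To melt every bit of ice: 640×334 = 213760 J.
28528 J < 213760 J, so only part of the ice melts and the system sits at 0 °C.
m_melt = 28528 / L_f = 85.41 g.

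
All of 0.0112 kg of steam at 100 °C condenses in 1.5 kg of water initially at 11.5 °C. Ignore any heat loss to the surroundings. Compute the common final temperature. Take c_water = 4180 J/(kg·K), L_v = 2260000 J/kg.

T_f ≈ 16.2 °C

Taking heat into each body as positive, Σ m c ΔT = 0:
steam→water at 100 °C releases m L_v = 0.0112·2260000 = 25312
  condensed water 100 °C→T: 46.82(T − 100)
  water warms: 1.5·4180·(T − 11.5) = 6270(T − 11.5)
6316.8 T = 25312 + 4681.6 + 72105 = 102099
T ≈ 16.16 °C (< 100 °C, so full condensation is consistent).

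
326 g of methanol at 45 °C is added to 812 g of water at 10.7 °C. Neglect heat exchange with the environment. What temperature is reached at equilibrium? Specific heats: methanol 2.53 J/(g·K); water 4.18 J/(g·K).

T_f = Σ m_i c_i T_i / Σ m_i c_i:
T_f = (824.78×45 + 3394.2×10.7) / (824.78 + 3394.2)
    = 73433 / 4218.9 ≈ 17.41 °C

T_f ≈ 17.4 °C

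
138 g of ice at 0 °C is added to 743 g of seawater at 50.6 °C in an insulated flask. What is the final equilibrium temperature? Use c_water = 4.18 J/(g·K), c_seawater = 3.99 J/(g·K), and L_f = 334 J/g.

Let T be the final temperature. ΣQ_i = 0:
fusion: m_ice L_f = 138×334 = 46092
  warm the meltwater: 576.84 T
  seawater: 2964.6(T − 50.6)
3541.4 T = 150007 − 46092 = 103915
T ≈ 29.34 °C — above 0 °C, consistent with complete melting.

T_f ≈ 29.3 °C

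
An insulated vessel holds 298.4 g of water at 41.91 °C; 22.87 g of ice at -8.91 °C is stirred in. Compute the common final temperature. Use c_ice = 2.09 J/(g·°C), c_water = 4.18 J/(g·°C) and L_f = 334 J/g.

T_f ≈ 32.9 °C

Setting the total heat transfer to zero:
ice -8.91→0 °C: 22.87×2.09×8.91 = 425.88; latent heat to melt: 22.87×334 = 7638.6; warm the meltwater: 95.6 T; water: 1247.3(T − 41.91)
1342.9 T = 52275 − 8064.5 = 44210
T ≈ 32.92 °C (positive, so assuming full melt was valid).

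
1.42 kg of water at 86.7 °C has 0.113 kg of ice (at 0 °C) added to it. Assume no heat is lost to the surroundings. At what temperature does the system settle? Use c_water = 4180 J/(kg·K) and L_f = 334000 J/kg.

Conservation of energy gives ΣQ = 0:
melt ice: 0.113×334000 = 37742; meltwater 0→T: 0.113×4180×T = 472.34 T; water: 5935.6(T − 86.7)
6407.9 T = 514617 − 37742 = 476875
T ≈ 74.42 °C — above 0 °C, consistent with complete melting.

T_f ≈ 74.4 °C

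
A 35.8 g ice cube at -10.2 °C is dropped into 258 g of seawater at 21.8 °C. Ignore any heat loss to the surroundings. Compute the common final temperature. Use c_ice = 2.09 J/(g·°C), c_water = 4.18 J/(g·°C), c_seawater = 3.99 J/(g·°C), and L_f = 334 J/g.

T_f ≈ 8.2 °C

Energy conservation, ΣQ = 0:
ice -10.2→0 °C: 35.8×2.09×10.2 = 763.18
  fusion: m_ice L_f = 35.8×334 = 11957
  warm the meltwater: 149.64 T
  seawater: 1029.4(T − 21.8)
1179.1 T = 22441 − 12720 = 9721
T ≈ 8.24 °C (positive, so assuming full melt was valid).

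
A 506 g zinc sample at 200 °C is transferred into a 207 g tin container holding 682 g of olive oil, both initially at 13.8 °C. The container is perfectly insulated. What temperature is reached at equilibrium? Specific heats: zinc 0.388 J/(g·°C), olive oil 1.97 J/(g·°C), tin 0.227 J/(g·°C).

T_f ≈ 36.8 °C

Energy conservation, ΣQ = 0:
506*0.388*(T − 200) + 682*1.97*(T − 13.8) + 207*0.227*(T − 13.8) = 0
196.33(T − 200) + 1343.5(T − 13.8) + 46.99(T − 13.8) = 0
(196.33 + 1343.5 + 46.99) T = 196.33*200 + 1343.5*13.8 + 46.99*13.8
T ≈ 36.84 °C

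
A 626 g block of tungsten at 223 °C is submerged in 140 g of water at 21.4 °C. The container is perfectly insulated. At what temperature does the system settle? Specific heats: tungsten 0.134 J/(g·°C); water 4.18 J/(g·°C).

T_f ≈ 46.7 °C

Energy conservation, ΣQ = 0:
626*0.134*(T − 223) + 140*4.18*(T − 21.4) = 0
83.88(T − 223) + 585.2(T − 21.4) = 0
669.08 T = 31229
T = 31229/669.08 ≈ 46.67 °C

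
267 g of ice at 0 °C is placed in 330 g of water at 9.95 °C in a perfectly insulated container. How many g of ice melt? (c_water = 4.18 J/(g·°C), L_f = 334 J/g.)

m_melted ≈ 41.1 g

Heat available from the water dropping to 0 °C: 330·4.18·9.95 = 13725 J.
Melting all 267 g of ice would need 267·334 = 89178 J.
That's not enough to melt it all — equilibrium is at 0 °C with ice remaining.
m_melt = 13725 / L_f = 41.09 g.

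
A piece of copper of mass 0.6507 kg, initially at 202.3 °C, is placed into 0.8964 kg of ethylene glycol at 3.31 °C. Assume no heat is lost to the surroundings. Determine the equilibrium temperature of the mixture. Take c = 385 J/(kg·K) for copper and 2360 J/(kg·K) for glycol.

T_f ≈ 24.4 °C

T_f is the heat-capacity-weighted average of the initial temperatures:
T_f = (250.52×202.3 + 2115.5×3.31) / (250.52 + 2115.5)
    = 57682 / 2366 ≈ 24.38 °C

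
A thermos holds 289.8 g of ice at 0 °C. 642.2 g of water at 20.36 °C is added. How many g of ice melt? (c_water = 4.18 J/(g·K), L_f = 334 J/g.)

Heat available from the water dropping to 0 °C: 642.2×4.18×20.36 = 54654 J.
Melting all 289.8 g of ice would need 289.8×334 = 96793 J.
54654 J < 96793 J, so only part of the ice melts and the system sits at 0 °C.
m_melt = 54654 / L_f = 163.6 g.

m_melted ≈ 164 g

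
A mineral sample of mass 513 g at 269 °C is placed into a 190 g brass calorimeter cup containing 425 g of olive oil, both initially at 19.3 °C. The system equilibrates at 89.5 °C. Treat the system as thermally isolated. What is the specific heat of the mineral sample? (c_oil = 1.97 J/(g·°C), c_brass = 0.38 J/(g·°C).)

c ≈ 0.693 J/(g·°C)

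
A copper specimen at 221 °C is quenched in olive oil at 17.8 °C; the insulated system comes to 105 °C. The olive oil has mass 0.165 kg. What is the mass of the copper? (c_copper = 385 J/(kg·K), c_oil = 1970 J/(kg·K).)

m ≈ 0.635 kg

Heat gained plus heat lost sum to zero:
m×385×(105 − 221) + 0.165×1970×(105 − 17.8) = 0
-44660 m = -28344
m = -28344/-44660 ≈ 0.6347 kg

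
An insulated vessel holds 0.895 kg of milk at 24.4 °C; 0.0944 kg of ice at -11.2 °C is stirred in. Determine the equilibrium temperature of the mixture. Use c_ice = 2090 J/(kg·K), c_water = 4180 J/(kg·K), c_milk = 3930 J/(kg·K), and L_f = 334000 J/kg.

T_f ≈ 13.3 °C

Net heat exchanged in the isolated system is zero:
warm ice to 0 °C: 0.0944·2090·(0 − (-11.2)) = 2209.7; melt ice: 0.0944·334000 = 31530; meltwater 0→T: 0.0944·4180·T = 394.59 T; milk cools: 0.895·3930·(T − 24.4) = 3517.3(T − 24.4)
3911.9 T = 85823 − 33739 = 52084
T ≈ 13.31 °C — above 0 °C, consistent with complete melting.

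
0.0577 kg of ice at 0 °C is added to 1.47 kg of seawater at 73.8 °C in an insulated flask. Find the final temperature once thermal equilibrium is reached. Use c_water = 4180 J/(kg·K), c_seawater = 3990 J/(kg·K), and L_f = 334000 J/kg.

T_f ≈ 67.7 °C

Taking heat into each body as positive, Σ m c ΔT = 0:
latent heat to melt: 0.0577×334000 = 19272
  warm the meltwater: 241.19 T
  seawater cools: 1.47×3990×(T − 73.8) = 5865.3(T − 73.8)
6106.5 T = 432859 − 19272 = 413587
T ≈ 67.73 °C. Since T > 0 °C, the all-ice-melts assumption holds.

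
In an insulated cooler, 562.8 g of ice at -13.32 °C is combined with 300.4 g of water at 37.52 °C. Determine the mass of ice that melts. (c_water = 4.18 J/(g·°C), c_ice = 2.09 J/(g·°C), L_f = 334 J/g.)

Cooling the water to 0 °C releases 300.4·4.18·37.52 = 47113 J.
Of that, 562.8·2.09·13.32 = 15668 J goes to bring the ice to 0 °C, leaving 31445 J.
Melting all 562.8 g of ice would need 562.8·334 = 187975 J.
31445 J < 187975 J, so only part of the ice melts and the system sits at 0 °C.
m_melted·334 = 31445  ⇒  m_melted ≈ 94.15 g.

m_melted ≈ 94.1 g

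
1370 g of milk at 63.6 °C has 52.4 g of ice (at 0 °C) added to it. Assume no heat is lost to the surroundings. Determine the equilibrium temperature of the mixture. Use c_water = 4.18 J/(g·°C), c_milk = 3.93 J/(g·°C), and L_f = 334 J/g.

T_f ≈ 58.0 °C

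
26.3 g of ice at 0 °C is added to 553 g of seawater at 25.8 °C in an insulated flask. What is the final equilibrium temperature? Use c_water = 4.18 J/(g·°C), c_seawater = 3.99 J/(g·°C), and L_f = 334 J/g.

T_f ≈ 20.8 °C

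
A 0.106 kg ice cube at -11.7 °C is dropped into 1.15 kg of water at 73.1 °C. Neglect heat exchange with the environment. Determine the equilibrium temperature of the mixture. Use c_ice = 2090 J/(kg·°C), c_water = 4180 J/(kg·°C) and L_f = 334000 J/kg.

T_f ≈ 59.7 °C

Taking heat into each body as positive, Σ m c ΔT = 0:
warm ice to 0 °C: 0.106·2090·(0 − (-11.7)) = 2592
  melt ice: 0.106·334000 = 35404
  meltwater 0→T: 0.106·4180·T = 443.08 T
  water: 4807(T − 73.1)
5250.1 T = 351392 − 37996 = 313396
T ≈ 59.69 °C. Since T > 0 °C, the all-ice-melts assumption holds.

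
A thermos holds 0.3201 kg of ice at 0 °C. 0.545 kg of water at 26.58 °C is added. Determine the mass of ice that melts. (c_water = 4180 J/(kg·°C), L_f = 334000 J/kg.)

m_melted ≈ 0.181 kg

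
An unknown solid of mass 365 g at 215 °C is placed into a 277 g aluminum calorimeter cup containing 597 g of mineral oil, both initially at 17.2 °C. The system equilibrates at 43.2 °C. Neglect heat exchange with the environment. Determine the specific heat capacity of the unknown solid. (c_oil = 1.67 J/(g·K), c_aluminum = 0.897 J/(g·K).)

Taking heat into each body as positive, Σ m c ΔT = 0:
365·c·(43.2 − 215) + 597·1.67·(43.2 − 17.2) + 277·0.897·(43.2 − 17.2) = 0
-62707 c = -32382
c = -32382/-62707 ≈ 0.5164 J/(g·K)

c ≈ 0.516 J/(g·K)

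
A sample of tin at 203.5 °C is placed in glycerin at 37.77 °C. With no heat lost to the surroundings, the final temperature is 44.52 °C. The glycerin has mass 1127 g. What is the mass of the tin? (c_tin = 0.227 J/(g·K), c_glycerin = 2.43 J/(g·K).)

m ≈ 512 g

Setting the total heat transfer to zero:
m·0.227·(44.52 − 203.5) + 1127·2.43·(44.52 − 37.77) = 0
-36.09 m = -18486
m = -18486/-36.09 ≈ 512.2 g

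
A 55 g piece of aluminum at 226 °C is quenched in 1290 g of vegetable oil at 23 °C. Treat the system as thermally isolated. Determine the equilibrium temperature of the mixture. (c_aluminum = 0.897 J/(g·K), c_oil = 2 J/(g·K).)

|Q_aluminum| = |Q_oil|:
55×0.897×(226 − T) = 1290×2×(T − 23)
49.34(226 − T) = 2580(T − 23)
2629.3 T = 70490  ⇒  T ≈ 26.81 °C

T_f ≈ 26.8 °C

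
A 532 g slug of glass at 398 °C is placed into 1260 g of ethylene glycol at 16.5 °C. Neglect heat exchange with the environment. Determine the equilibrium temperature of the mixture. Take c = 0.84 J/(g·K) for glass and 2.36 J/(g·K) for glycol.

T_f ≈ 66.3 °C

Set heat shed by the hot body equal to heat absorbed by the cold body:
532·0.84·(398 − T) = 1260·2.36·(T − 16.5)
446.88(398 − T) = 2973.6(T − 16.5)
3420.5 T = 226923  ⇒  T ≈ 66.34 °C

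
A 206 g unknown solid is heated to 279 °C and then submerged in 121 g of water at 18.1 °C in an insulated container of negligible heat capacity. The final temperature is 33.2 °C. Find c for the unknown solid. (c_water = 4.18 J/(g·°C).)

c ≈ 0.151 J/(g·°C)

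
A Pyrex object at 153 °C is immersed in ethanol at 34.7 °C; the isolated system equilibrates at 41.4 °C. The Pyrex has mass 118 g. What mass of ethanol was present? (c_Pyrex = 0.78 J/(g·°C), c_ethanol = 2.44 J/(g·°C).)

m ≈ 628 g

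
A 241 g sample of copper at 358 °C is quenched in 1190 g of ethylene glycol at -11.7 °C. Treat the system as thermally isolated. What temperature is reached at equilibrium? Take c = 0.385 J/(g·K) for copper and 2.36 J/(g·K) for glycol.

T_f = Σ m_i c_i T_i / Σ m_i c_i:
T_f = (92.78*358 + 2808.4*(-11.7)) / (92.78 + 2808.4)
    = 358.75 / 2901.2 ≈ 0.12 °C

T_f ≈ 0.1 °C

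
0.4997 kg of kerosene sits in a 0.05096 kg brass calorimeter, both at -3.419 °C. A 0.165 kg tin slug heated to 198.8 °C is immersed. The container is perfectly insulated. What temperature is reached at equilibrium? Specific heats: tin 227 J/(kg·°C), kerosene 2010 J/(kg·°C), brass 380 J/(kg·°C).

Taking heat into each body as positive, Σ m c ΔT = 0:
0.165×227×(T − 198.8) + 0.4997×2010×(T − (-3.419)) + 0.05096×380×(T − (-3.419)) = 0
1061.2 T = 3945.8
T = 3945.8 / 1061.2 = 3.72 °C

T_f ≈ 3.7 °C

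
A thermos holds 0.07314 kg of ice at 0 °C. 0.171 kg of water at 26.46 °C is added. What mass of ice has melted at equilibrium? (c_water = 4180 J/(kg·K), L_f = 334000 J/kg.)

Water can give up m c ΔT = 0.171·4180·26.46 = 18913 J before reaching 0 °C.
Melting all 0.07314 kg of ice would need 0.07314·334000 = 24429 J.
Since 18913 < 24429 J, not all the ice melts; equilibrium is at 0 °C.
m_melted·334000 = 18913  ⇒  m_melted ≈ 0.05663 kg.

m_melted ≈ 0.0566 kg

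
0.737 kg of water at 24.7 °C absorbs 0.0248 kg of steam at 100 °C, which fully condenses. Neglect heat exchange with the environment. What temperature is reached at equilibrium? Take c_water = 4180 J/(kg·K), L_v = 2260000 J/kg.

Heat gained plus heat lost sum to zero:
condense steam: −0.0248·2260000 = −56048
  condensed water 100 °C→T: 103.66(T − 100)
  original water: 3080.7(T − 24.7)
3184.3 T = 56048 + 10366 + 76092 = 142507
T ≈ 44.75 °C — below 100 °C, confirming all the steam condensed.

T_f ≈ 44.8 °C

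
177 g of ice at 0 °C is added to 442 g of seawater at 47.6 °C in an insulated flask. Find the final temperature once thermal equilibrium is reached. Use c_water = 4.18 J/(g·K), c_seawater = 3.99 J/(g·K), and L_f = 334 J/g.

Net heat exchanged in the isolated system is zero:
latent heat to melt: 177·334 = 59118
  warm the meltwater: 739.86 T
  seawater cools: 442·3.99·(T − 47.6) = 1763.6(T − 47.6)
2503.4 T = 83946 − 59118 = 24828
T ≈ 9.92 °C (positive, so assuming full melt was valid).

T_f ≈ 9.9 °C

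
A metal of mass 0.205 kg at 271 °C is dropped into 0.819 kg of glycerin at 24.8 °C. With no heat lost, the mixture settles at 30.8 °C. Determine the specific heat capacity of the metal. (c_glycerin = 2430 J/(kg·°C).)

c ≈ 243 J/(kg·°C)

Net heat exchanged in the isolated system is zero:
0.205·c·(30.8 − 271) + 0.819·2430·(30.8 − 24.8) = 0
-49.24 c = -11941
c = -11941/-49.24 ≈ 242.5 J/(kg·°C)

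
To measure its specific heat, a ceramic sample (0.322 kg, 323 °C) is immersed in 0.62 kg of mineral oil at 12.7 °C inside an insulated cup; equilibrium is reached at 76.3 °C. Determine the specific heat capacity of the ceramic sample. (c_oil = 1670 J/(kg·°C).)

c ≈ 829 J/(kg·°C)

Let T be the final temperature. ΣQ_i = 0:
0.322·c·(76.3 − 323) + 0.62·1670·(76.3 − 12.7) = 0
-79.44 c = -65851
c = -65851/-79.44 ≈ 829 J/(kg·°C)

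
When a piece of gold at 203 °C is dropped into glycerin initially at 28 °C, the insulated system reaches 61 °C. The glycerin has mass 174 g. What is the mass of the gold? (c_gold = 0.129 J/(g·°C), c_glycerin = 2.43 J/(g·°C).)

m ≈ 762 g

Heat lost by the gold = heat gained by the glycerin:
m·0.129·(203 − 61) = 174·2.43·(61 − 28)
18.32 m = 13953  ⇒  m ≈ 761.7 g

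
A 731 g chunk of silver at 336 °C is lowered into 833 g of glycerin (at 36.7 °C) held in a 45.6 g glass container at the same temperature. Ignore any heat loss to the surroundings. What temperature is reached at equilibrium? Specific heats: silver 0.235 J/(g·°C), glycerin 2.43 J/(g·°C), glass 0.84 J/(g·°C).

T_f ≈ 59.7 °C

Taking heat into each body as positive, Σ m c ΔT = 0:
731×0.235×(T − 336) + 833×2.43×(T − 36.7) + 45.6×0.84×(T − 36.7) = 0
171.78(T − 336) + 2024.2(T − 36.7) + 38.3(T − 36.7) = 0
2234.3 T = 133413
T = 133413/2234.3 ≈ 59.71 °C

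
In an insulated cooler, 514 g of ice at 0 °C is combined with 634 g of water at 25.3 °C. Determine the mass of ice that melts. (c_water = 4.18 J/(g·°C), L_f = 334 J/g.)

Heat available from the water dropping to 0 °C: 634×4.18×25.3 = 67048 J.
To melt every bit of ice: 514×334 = 171676 J.
Since 67048 < 171676 J, not all the ice melts; equilibrium is at 0 °C.
m_melt = 67048 / L_f = 200.7 g.

m_melted ≈ 201 g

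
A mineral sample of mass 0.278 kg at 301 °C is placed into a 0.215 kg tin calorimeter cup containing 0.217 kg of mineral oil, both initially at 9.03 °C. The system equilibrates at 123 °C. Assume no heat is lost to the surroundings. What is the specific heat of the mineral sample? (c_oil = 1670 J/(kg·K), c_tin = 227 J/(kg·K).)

c ≈ 947 J/(kg·K)

Let T be the final temperature. ΣQ_i = 0:
0.278×c×(123 − 301) + 0.217×1670×(123 − 9.03) + 0.215×227×(123 − 9.03) = 0
-49.48 c = -46864
c = -46864/-49.48 ≈ 947.1 J/(kg·K)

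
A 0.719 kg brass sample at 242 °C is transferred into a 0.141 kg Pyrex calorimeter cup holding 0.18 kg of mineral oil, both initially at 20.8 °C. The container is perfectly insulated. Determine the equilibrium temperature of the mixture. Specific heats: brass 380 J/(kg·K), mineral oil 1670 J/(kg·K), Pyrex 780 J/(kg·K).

Heat gained plus heat lost sum to zero:
0.719*380*(T − 242) + 0.18*1670*(T − 20.8) + 0.141*780*(T − 20.8) = 0
273.22(T − 242) + 300.6(T − 20.8) + 109.98(T − 20.8) = 0
(273.22 + 300.6 + 109.98) T = 273.22*242 + 300.6*20.8 + 109.98*20.8
T = 74659/683.8 ≈ 109.18 °C

T_f ≈ 109.2 °C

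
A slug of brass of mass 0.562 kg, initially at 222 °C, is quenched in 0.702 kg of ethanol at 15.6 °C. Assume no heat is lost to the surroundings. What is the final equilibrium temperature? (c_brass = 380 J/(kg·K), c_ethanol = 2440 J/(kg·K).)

Taking heat into each body as positive, Σ m c ΔT = 0:
0.562·380·(T − 222) + 0.702·2440·(T − 15.6) = 0
213.56(T − 222) + 1712.9(T − 15.6) = 0
1926.4 T = 74131
T = 74131 / 1926.4 = 38.5 °C

T_f ≈ 38.5 °C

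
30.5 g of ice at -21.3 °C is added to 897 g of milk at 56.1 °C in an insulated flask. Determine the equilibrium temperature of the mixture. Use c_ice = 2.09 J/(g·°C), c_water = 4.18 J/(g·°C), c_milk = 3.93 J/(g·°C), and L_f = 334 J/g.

Net heat exchanged in the isolated system is zero:
ice -21.3→0 °C: 30.5·2.09·21.3 = 1357.8; melt ice: 30.5·334 = 10187; meltwater 0→T: 30.5·4.18·T = 127.49 T; milk: 3525.2(T − 56.1)
3652.7 T = 197764 − 11545 = 186220
T ≈ 50.98 °C — above 0 °C, consistent with complete melting.

T_f ≈ 51.0 °C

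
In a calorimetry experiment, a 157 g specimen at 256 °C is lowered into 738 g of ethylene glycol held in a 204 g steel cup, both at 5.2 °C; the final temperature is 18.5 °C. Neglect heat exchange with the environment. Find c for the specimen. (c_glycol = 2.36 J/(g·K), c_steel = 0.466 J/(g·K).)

c ≈ 0.655 J/(g·K)

Net heat exchanged in the isolated system is zero:
157·c·(18.5 − 256) + 738·2.36·(18.5 − 5.2) + 204·0.466·(18.5 − 5.2) = 0
-37288 c = -24429
c = -24429/-37288 ≈ 0.6551 J/(g·K)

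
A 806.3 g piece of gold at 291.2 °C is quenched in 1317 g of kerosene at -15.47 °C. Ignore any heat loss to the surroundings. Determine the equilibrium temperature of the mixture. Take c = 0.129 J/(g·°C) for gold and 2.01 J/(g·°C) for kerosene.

With ΣQ=0 the equilibrium temperature is the m·c-weighted mean:
T_f = (104.01·291.2 + 2647.2·(-15.47)) / (104.01 + 2647.2)
    = -10663 / 2751.2 ≈ -3.88 °C

T_f ≈ -3.9 °C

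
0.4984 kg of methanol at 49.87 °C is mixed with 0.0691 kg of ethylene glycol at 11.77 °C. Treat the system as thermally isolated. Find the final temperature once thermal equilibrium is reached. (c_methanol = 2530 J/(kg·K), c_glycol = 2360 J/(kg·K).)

Setting the total heat transfer to zero:
0.4984×2530×(T − 49.87) + 0.0691×2360×(T − 11.77) = 0
1261(T − 49.87) + 163.08(T − 11.77) = 0
1424 T = 64803
T = 64803 / 1424 = 45.5 °C

T_f ≈ 45.5 °C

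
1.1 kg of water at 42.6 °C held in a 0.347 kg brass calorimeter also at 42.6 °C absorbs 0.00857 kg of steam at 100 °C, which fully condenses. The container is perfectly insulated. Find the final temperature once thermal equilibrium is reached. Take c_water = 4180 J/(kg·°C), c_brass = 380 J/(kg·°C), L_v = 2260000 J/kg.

T_f ≈ 47.1 °C

Taking heat into each body as positive, Σ m c ΔT = 0:
latent heat released on condensation: 0.00857·2260000 = 19368
  condensed water 100 °C→T: 35.82(T − 100)
  original water: 4598(T − 42.6)
  cup: 131.86(T − 42.6)
4765.7 T = 19368 + 3582.3 + 201492 = 224442
T ≈ 47.10 °C — below 100 °C, confirming all the steam condensed.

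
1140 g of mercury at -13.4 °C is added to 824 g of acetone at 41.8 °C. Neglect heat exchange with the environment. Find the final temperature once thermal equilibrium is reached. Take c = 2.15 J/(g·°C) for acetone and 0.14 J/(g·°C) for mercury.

T_f ≈ 37.2 °C

|Q_acetone| = |Q_mercury|:
824·2.15·(41.8 − T) = 1140·0.14·(T − (-13.4))
1771.6(41.8 − T) = 159.6(T − (-13.4))
1931.2 T = 71914  ⇒  T ≈ 37.24 °C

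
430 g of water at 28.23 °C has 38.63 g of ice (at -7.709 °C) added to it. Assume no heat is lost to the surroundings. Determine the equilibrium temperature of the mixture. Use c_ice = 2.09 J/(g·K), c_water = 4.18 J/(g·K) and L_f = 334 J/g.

Taking heat into each body as positive, Σ m c ΔT = 0:
ice -7.709→0 °C: 38.63·2.09·7.709 = 622.4; latent heat to melt: 38.63·334 = 12902; meltwater 0→T: 38.63·4.18·T = 161.47 T; water cools: 430·4.18·(T − 28.23) = 1797.4(T − 28.23)
1958.9 T = 50741 − 13525 = 37216
T ≈ 19.00 °C (positive, so assuming full melt was valid).

T_f ≈ 19.0 °C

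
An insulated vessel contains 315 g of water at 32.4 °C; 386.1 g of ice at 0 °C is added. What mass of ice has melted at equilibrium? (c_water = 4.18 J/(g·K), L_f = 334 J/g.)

m_melted ≈ 128 g

Cooling the water to 0 °C releases 315×4.18×32.4 = 42661 J.
Fully melting the ice requires m_ice L_f = 386.1×334 = 128957 J.
That's not enough to melt it all — equilibrium is at 0 °C with ice remaining.
m_melt = 42661 / L_f = 127.7 g.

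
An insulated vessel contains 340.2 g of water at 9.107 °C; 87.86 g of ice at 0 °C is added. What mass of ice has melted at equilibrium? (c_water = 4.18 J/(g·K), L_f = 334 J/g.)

m_melted ≈ 38.8 g

Water can give up m c ΔT = 340.2×4.18×9.107 = 12950 J before reaching 0 °C.
Melting all 87.86 g of ice would need 87.86×334 = 29345 J.
That's not enough to melt it all — equilibrium is at 0 °C with ice remaining.
Mass melted = 12950/334 ≈ 38.77 g.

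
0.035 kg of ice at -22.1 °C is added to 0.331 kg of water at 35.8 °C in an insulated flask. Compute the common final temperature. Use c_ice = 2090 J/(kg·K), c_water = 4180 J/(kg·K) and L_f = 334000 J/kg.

Energy conservation, ΣQ = 0:
warm ice to 0 °C: 0.035·2090·(0 − (-22.1)) = 1616.6; latent heat to melt: 0.035·334000 = 11690; meltwater 0→T: 0.035·4180·T = 146.3 T; water: 1383.6(T − 35.8)
1529.9 T = 49532 − 13307 = 36226
T ≈ 23.68 °C. Since T > 0 °C, the all-ice-melts assumption holds.

T_f ≈ 23.7 °C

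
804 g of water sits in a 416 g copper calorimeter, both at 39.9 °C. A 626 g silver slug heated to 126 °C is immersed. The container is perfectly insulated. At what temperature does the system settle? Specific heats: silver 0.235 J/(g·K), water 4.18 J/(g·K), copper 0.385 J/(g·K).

Conservation of energy gives ΣQ = 0:
626×0.235×(T − 126) + 804×4.18×(T − 39.9) + 416×0.385×(T − 39.9) = 0
147.11(T − 126) + 3360.7(T − 39.9) + 160.16(T − 39.9) = 0
(147.11 + 3360.7 + 160.16) T = 147.11×126 + 3360.7×39.9 + 160.16×39.9
T ≈ 43.35 °C

T_f ≈ 43.4 °C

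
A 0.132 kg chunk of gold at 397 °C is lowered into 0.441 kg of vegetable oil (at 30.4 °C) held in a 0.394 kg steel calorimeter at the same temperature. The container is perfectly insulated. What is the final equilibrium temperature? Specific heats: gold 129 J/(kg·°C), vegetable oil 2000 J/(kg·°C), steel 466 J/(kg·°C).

T_f ≈ 36.2 °C

Taking heat into each body as positive, Σ m c ΔT = 0:
0.132*129*(T − 397) + 0.441*2000*(T − 30.4) + 0.394*466*(T − 30.4) = 0
17.03(T − 397) + 882(T − 30.4) + 183.6(T − 30.4) = 0
(17.03 + 882 + 183.6) T = 17.03*397 + 882*30.4 + 183.6*30.4
T = 39154 / 1082.6 = 36.2 °C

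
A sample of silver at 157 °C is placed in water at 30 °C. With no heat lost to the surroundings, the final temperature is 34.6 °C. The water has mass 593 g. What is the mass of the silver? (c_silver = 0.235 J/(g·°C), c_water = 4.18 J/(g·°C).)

m ≈ 396 g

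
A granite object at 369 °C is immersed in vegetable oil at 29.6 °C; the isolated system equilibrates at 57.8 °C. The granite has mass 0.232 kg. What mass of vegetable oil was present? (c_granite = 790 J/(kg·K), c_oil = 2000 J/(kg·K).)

Heat gained plus heat lost sum to zero:
0.232×790×(57.8 − 369) + m×2000×(57.8 − 29.6) = 0
56400 m = 57037
m = 57037/56400 ≈ 1.011 kg

m ≈ 1.01 kg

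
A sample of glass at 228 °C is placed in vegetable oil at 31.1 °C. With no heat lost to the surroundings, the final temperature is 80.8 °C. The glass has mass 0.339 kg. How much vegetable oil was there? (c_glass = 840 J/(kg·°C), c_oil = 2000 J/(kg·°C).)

m ≈ 0.422 kg

Taking heat into each body as positive, Σ m c ΔT = 0:
0.339·840·(80.8 − 228) + m·2000·(80.8 − 31.1) = 0
99400 m = 41917
m = 41917/99400 ≈ 0.4217 kg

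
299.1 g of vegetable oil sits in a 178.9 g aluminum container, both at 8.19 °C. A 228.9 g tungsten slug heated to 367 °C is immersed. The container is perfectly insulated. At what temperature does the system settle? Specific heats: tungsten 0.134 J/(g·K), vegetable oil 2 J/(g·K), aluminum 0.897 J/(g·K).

T_f is the heat-capacity-weighted average of the initial temperatures:
T_f = (30.67*367 + 598.2*8.19 + 160.47*8.19) / (30.67 + 598.2 + 160.47)
    = 17470 / 789.35 ≈ 22.13 °C

T_f ≈ 22.1 °C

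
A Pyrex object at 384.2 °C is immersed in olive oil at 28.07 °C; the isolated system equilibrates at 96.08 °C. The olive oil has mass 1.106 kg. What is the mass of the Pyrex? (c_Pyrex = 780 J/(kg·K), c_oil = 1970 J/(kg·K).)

m ≈ 0.659 kg

Heat lost by the Pyrex = heat gained by the oil:
m×780×(384.2 − 96.08) = 1.106×1970×(96.08 − 28.07)
224734 m = 148182  ⇒  m ≈ 0.6594 kg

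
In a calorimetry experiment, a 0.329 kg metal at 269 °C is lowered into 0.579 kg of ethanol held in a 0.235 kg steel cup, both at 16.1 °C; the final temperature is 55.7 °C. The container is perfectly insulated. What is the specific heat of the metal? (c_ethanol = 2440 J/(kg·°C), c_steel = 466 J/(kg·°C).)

Setting the total heat transfer to zero:
0.329×c×(55.7 − 269) + 0.579×2440×(55.7 − 16.1) + 0.235×466×(55.7 − 16.1) = 0
-70.18 c = -60282
c = -60282/-70.18 ≈ 859 J/(kg·°C)

c ≈ 859 J/(kg·°C)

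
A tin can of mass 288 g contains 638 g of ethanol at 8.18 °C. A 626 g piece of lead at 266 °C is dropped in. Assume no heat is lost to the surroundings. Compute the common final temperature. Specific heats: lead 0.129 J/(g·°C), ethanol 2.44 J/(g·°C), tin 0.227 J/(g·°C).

T_f ≈ 20.4 °C

Net heat exchanged in the isolated system is zero:
626*0.129*(T − 266) + 638*2.44*(T − 8.18) + 288*0.227*(T − 8.18) = 0
(80.75 + 1556.7 + 65.38) T = 80.75*266 + 1556.7*8.18 + 65.38*8.18
T = 34749 / 1702.9 = 20.4 °C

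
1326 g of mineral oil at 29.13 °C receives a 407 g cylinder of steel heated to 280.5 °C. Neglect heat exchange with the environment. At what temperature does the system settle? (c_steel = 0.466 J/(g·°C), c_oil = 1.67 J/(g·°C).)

Set heat shed by the hot body equal to heat absorbed by the cold body:
407*0.466*(280.5 − T) = 1326*1.67*(T − 29.13)
189.66(280.5 − T) = 2214.4(T − 29.13)
2404.1 T = 117706  ⇒  T ≈ 48.96 °C

T_f ≈ 49.0 °C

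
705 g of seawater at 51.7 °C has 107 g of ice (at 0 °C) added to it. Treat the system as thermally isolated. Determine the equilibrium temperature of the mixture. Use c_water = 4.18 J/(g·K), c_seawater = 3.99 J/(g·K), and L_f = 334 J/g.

Energy conservation, ΣQ = 0:
melt ice: 107×334 = 35738; meltwater 0→T: 107×4.18×T = 447.26 T; seawater cools: 705×3.99×(T − 51.7) = 2813(T − 51.7)
3260.2 T = 145430 − 35738 = 109692
T ≈ 33.65 °C. Since T > 0 °C, the all-ice-melts assumption holds.

T_f ≈ 33.6 °C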